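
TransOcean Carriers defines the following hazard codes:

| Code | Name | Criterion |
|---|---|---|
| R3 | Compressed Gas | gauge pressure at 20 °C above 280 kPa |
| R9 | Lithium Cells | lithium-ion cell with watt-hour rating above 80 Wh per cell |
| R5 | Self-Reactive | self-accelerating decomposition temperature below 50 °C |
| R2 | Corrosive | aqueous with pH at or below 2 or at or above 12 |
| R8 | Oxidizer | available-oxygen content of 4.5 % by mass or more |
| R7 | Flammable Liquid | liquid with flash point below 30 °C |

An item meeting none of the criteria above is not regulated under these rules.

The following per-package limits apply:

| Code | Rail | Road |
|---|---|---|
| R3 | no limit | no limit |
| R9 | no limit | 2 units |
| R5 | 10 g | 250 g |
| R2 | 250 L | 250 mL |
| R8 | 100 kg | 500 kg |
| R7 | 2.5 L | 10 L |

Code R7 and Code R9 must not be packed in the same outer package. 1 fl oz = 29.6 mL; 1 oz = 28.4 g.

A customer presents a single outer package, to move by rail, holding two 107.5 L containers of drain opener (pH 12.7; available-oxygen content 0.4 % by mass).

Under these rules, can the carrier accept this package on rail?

Yes

pH 12.7 meets the Code R2 criterion (Corrosive), so the drain opener is Code R2.
Code R2 quantity: two 107.5 L containers = 215 L.
215 L ≤ 250 L (rail limit, Code R2) — within limit.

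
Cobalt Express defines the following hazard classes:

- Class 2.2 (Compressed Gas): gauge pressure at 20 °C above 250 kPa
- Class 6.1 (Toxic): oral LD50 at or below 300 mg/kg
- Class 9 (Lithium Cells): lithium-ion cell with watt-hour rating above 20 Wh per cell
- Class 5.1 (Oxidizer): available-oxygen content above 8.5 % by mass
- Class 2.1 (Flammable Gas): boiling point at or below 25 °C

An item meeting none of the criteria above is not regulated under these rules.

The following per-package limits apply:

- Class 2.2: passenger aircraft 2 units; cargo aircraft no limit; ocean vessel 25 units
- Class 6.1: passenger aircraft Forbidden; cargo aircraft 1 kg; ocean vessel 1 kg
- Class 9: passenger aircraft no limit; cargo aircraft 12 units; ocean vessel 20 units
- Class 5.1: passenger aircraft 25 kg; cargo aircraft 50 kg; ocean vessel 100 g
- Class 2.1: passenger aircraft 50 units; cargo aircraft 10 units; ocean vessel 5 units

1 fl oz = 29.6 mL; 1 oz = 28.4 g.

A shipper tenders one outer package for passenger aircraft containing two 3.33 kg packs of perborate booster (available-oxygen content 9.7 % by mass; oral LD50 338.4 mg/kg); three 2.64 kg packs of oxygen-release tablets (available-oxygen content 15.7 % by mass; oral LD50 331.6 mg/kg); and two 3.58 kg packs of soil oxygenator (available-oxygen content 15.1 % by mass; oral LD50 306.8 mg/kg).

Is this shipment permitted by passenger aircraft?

Yes

With available-oxygen content 9.7 % by mass (> 8.5 % by mass), the perborate booster falls in Class 5.1.
Available-oxygen content 15.7 % by mass meets the Class 5.1 criterion (Oxidizer), so the oxygen-release tablets are Class 5.1.
Available-oxygen content 15.1 % by mass meets the Class 5.1 criterion (Oxidizer), so the soil oxygenator is Class 5.1.
Class 5.1 net quantity: (two 3.33 kg packs = 6.66 kg) + (three 2.64 kg packs = 7.92 kg) + (two 3.58 kg packs = 7.16 kg) = 21.74 kg.
21.74 kg is within the passenger aircraft limit of 25 kg for Class 5.1.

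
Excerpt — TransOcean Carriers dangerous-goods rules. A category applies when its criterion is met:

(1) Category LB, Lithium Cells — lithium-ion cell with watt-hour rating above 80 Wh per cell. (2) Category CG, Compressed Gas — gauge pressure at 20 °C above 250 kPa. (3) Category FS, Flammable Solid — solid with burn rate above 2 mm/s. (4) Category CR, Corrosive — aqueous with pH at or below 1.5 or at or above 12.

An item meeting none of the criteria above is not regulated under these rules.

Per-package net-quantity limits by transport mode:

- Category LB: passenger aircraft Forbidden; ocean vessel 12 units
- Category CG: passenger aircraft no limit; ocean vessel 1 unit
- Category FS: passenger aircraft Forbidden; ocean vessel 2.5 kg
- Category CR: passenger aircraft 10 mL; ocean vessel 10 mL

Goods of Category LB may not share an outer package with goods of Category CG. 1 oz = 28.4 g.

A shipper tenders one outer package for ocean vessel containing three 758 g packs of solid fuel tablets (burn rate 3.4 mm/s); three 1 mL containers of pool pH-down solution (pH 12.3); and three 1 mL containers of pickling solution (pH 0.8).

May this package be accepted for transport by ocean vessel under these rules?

The solid fuel tablets have burn rate 3.4 mm/s, which is > 2 mm/s, so they are Category FS (Flammable Solid).
With pH 12.3 (≥ 12), the pool pH-down solution falls in Category CR.
The pickling solution has pH 0.8, which is ≤ 1.5, so it is Category CR (Corrosive).
Total Category CR: (three 1 mL containers = 3 mL) + (three 1 mL containers = 3 mL) = 6 mL.
That is within the Category CR ocean vessel limit of 10 mL.
Category FS quantity: three 758 g packs = 2.274 kg.
2.274 kg ≤ 2.5 kg (ocean vessel limit, Category FS) — within limit.
The segregation rule (Category LB with Category CG) does not apply to Category CR with Category FS.
Every hazard category is within its ocean vessel limit and no segregation rule is violated.

Yes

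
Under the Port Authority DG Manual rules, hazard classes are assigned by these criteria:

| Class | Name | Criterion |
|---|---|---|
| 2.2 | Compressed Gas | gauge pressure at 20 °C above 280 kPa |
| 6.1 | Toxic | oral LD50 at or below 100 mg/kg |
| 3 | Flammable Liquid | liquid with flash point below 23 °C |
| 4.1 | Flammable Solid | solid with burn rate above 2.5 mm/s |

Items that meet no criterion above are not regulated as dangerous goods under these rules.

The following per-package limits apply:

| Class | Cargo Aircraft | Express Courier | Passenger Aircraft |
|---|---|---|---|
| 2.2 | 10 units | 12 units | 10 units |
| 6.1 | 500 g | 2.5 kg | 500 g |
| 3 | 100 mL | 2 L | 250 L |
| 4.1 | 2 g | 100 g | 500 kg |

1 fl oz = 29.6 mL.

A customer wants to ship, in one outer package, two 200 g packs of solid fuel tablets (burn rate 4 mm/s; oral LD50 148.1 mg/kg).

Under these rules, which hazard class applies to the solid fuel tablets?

Class 4.1

With burn rate 4 mm/s (> 2.5 mm/s), the solid fuel tablets fall in Class 4.1.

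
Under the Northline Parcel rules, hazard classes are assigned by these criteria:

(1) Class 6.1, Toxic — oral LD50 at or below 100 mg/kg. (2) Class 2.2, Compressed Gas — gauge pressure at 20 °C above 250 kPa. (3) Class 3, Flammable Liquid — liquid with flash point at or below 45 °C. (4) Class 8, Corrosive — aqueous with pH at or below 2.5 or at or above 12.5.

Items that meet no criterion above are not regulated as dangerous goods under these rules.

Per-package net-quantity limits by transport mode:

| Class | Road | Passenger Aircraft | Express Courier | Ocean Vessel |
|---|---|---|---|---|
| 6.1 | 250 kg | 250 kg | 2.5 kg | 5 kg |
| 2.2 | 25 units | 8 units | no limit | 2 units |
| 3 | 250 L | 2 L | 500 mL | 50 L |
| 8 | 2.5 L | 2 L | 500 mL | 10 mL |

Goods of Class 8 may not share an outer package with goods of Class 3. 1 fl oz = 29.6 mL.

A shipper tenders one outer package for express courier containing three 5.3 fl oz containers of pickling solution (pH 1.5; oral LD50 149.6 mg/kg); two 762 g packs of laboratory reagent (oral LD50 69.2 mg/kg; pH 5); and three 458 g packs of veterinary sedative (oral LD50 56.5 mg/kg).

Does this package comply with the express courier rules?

No

pH 1.5 meets the Class 8 criterion (Corrosive), so the pickling solution is Class 8.
The laboratory reagent has oral LD50 69.2 mg/kg, which is ≤ 100 mg/kg, so it is Class 6.1 (Toxic).
With oral LD50 56.5 mg/kg (≤ 100 mg/kg), the veterinary sedative falls in Class 6.1.
Class 6.1 net quantity: (two 762 g packs = 1.524 kg) + (three 458 g packs = 1.374 kg) = 2.898 kg.
2.898 kg exceeds the express courier limit of 2.5 kg for Class 6.1.
Class 8 quantity: three 5.3 fl oz containers = 470.64 mL.
470.64 mL is within the express courier limit of 500 mL for Class 8.
The segregation rule (Class 8 with Class 3) does not apply to Class 6.1 with Class 8.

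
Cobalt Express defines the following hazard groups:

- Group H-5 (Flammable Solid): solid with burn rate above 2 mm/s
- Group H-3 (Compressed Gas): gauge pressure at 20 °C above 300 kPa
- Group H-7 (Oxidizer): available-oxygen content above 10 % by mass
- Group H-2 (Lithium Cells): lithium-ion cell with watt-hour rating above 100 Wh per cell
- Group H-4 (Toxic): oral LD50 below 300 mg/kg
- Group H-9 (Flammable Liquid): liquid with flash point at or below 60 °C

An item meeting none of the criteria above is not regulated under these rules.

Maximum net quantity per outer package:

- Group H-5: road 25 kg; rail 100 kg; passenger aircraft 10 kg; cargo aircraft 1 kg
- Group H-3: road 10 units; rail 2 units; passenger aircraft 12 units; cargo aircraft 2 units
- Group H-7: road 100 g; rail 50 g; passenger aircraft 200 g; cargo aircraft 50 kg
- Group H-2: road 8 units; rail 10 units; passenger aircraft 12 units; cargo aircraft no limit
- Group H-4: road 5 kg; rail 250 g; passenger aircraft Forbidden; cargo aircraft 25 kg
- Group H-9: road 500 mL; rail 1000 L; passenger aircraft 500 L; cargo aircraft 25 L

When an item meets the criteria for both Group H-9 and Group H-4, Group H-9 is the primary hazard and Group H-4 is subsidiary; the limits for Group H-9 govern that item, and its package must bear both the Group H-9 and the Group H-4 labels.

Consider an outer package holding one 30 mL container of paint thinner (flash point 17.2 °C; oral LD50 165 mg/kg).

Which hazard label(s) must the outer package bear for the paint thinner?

The paint thinner has flash point 17.2 °C, which is ≤ 60 °C, so it is Group H-9 (Flammable Liquid).
Paint thinner: oral LD50 165 mg/kg < 300 mg/kg → Group H-4 (Toxic).
By the precedence rule Group H-9 is primary and Group H-4 is subsidiary, and that rule requires both labels on the package.

Group H-4 and H-9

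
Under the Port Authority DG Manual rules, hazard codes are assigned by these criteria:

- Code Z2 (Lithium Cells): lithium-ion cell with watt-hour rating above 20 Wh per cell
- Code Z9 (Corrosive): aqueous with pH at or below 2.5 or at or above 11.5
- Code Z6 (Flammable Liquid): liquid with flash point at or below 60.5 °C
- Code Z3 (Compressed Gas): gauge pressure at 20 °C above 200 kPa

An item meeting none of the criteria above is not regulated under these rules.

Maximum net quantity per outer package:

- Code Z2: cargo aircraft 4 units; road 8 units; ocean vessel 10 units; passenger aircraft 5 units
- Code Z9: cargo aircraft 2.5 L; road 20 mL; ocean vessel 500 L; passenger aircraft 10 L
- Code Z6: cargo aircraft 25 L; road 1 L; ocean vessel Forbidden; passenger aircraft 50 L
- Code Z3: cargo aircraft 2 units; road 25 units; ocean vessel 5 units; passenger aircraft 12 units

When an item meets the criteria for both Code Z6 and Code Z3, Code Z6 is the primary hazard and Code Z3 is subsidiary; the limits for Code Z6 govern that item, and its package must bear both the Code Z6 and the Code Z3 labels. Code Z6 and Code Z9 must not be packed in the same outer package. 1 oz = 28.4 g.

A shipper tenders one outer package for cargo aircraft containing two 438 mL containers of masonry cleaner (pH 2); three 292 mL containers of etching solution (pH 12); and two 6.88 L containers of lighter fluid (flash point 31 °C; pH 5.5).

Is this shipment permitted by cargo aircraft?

The masonry cleaner has pH 2, which is ≤ 2.5, so it is Code Z9 (Corrosive).
With pH 12 (≥ 11.5), the etching solution falls in Code Z9.
Lighter fluid: flash point 31 °C ≤ 60.5 °C → Code Z6 (Flammable Liquid).
Code Z6 quantity: two 6.88 L containers = 13.76 L.
That is within the Code Z6 cargo aircraft limit of 25 L.
Total Code Z9: (two 438 mL containers = 876 mL) + (three 292 mL containers = 876 mL) = 1.752 L.
That is within the Code Z9 cargo aircraft limit of 2.5 L.
Code Z6 and Code Z9 may not share an outer package.

No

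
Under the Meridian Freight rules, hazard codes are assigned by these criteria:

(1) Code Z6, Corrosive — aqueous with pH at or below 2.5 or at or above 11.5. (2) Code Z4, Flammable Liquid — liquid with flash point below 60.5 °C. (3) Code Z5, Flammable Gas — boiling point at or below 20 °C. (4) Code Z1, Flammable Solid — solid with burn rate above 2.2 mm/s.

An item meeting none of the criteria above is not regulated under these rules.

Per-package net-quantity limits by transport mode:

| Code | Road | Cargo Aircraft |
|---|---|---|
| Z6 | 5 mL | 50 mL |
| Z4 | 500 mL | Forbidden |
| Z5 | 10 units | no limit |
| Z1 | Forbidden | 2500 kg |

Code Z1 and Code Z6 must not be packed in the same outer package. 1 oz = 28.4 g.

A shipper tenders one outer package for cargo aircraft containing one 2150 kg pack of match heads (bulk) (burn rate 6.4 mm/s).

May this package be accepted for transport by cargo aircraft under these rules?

Yes

Burn rate 6.4 mm/s meets the Code Z1 criterion (Flammable Solid), so the match heads (bulk) are Code Z1.
Code Z1 quantity: 2150 kg.
That is within the Code Z1 cargo aircraft limit of 2500 kg.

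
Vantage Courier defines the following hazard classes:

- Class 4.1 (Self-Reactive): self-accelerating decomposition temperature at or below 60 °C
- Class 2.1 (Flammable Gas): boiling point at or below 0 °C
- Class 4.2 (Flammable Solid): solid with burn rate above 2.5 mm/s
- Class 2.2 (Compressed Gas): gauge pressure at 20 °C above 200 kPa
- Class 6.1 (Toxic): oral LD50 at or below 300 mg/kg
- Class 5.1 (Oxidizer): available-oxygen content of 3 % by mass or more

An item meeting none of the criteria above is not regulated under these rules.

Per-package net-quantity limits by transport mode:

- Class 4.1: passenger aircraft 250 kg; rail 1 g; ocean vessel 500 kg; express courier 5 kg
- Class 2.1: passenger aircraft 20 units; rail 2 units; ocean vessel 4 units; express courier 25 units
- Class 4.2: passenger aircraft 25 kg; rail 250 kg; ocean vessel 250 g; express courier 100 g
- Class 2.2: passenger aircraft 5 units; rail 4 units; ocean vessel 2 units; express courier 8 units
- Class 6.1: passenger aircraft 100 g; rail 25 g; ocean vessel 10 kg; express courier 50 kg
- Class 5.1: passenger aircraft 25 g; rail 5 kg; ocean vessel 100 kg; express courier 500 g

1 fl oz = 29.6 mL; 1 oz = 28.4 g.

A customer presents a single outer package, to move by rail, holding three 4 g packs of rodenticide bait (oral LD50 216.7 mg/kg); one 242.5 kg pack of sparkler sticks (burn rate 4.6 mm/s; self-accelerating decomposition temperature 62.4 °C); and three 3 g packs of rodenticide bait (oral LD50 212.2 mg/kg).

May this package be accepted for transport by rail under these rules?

Yes

Oral LD50 216.7 mg/kg meets the Class 6.1 criterion (Toxic), so the rodenticide bait is Class 6.1.
Sparkler sticks: burn rate 4.6 mm/s > 2.5 mm/s → Class 4.2 (Flammable Solid).
With oral LD50 212.2 mg/kg (≤ 300 mg/kg), the rodenticide bait falls in Class 6.1.
Class 4.2 quantity: 242.5 kg.
That is within the Class 4.2 rail limit of 250 kg.
Total Class 6.1: (three 4 g packs = 12 g) + (three 3 g packs = 9 g) = 21 g.
21 g ≤ 25 g (rail limit, Class 6.1) — within limit.
Every hazard class is within its rail limit and no segregation rule is violated.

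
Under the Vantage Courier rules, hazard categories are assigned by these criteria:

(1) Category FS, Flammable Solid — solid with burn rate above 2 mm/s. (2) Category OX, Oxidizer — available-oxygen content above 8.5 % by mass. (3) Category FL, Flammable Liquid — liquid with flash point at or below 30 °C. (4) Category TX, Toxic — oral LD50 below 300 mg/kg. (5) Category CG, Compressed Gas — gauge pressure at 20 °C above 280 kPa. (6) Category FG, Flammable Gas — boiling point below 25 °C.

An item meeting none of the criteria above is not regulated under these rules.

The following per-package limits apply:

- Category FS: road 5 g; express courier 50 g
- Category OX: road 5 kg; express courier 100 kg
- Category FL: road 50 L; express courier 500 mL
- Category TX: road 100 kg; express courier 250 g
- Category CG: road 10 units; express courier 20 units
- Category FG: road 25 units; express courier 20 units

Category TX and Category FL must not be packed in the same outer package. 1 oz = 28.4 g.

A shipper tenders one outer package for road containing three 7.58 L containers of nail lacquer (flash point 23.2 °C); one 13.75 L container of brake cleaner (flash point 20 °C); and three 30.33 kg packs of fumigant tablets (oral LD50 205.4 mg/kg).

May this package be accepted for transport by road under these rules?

No

With flash point 23.2 °C (≤ 30 °C), the nail lacquer falls in Category FL.
Flash point 20 °C meets the Category FL criterion (Flammable Liquid), so the brake cleaner is Category FL.
Fumigant tablets: oral LD50 205.4 mg/kg < 300 mg/kg → Category TX (Toxic).
Category TX quantity: three 30.33 kg packs = 90.99 kg.
90.99 kg ≤ 100 kg (road limit, Category TX) — within limit.
Category FL net quantity: (three 7.58 L containers = 22.74 L) + 13.75 L = 36.49 L.
36.49 L ≤ 50 L (road limit, Category FL) — within limit.
Category TX and Category FL may not share an outer package.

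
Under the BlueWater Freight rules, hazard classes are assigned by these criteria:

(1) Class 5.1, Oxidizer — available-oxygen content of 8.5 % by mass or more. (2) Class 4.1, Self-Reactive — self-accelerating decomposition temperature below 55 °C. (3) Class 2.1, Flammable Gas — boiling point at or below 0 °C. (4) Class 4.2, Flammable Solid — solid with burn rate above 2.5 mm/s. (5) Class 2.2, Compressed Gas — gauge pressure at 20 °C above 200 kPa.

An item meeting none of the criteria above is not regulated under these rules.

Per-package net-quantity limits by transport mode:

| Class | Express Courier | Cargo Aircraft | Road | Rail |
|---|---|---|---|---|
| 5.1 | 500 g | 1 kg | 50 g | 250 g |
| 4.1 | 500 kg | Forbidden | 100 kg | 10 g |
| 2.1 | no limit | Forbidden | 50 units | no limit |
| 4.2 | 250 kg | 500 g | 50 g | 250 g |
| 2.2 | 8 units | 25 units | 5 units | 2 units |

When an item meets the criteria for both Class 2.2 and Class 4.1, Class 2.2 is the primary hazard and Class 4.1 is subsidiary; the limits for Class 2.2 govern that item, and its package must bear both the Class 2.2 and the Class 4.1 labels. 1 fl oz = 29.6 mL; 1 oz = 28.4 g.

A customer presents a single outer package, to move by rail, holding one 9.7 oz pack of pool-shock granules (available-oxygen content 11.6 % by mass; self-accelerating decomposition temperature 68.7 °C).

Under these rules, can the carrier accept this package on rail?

With available-oxygen content 11.6 % by mass (≥ 8.5 % by mass), the pool-shock granules fall in Class 5.1.
Class 5.1 quantity: one 9.7 oz pack = 275.48 g.
275.48 g exceeds the rail limit of 250 g for Class 5.1.

No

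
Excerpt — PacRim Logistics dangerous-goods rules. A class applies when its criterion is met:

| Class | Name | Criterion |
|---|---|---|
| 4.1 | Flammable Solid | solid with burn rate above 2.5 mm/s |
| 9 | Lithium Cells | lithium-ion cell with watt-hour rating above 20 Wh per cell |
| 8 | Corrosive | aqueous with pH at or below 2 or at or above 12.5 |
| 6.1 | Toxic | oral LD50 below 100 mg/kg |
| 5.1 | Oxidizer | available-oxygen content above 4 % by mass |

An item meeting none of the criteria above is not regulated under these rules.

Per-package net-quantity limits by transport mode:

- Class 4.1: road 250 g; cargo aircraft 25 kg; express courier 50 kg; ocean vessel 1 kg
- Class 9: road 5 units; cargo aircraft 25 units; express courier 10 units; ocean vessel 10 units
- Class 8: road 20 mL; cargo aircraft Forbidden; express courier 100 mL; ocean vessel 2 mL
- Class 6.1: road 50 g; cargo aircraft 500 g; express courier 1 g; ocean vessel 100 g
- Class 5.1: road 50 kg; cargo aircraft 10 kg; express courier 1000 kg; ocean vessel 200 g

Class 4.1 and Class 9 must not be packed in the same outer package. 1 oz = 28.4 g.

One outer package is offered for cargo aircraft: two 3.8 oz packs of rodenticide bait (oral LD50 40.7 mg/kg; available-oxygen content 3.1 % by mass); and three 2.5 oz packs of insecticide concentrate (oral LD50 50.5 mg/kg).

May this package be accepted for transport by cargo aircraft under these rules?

Yes

With oral LD50 40.7 mg/kg (< 100 mg/kg), the rodenticide bait falls in Class 6.1.
The insecticide concentrate has oral LD50 50.5 mg/kg, which is < 100 mg/kg, so it is Class 6.1 (Toxic).
Class 6.1 net quantity: (two 3.8 oz packs = 215.84 g) + (three 2.5 oz packs = 213 g) = 428.84 g.
That is within the Class 6.1 cargo aircraft limit of 500 g.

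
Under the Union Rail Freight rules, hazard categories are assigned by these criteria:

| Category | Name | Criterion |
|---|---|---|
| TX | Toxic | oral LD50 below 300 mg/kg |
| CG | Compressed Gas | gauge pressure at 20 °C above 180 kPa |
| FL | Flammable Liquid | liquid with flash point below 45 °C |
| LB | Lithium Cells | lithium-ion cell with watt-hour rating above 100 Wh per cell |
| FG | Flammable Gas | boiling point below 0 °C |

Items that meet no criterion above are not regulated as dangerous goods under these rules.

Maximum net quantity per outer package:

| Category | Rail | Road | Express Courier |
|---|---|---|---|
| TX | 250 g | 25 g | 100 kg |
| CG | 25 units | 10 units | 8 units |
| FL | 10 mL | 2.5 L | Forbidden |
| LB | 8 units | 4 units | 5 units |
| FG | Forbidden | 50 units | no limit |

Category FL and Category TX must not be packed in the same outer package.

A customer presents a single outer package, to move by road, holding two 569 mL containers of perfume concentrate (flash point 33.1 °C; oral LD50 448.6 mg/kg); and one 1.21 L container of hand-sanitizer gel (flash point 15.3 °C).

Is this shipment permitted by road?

Yes

Perfume concentrate: flash point 33.1 °C < 45 °C → Category FL (Flammable Liquid).
Flash point 15.3 °C meets the Category FL criterion (Flammable Liquid), so the hand-sanitizer gel is Category FL.
Category FL net quantity: (two 569 mL containers = 1.138 L) + 1.21 L = 2.348 L.
2.348 L is within the road limit of 2.5 L for Category FL.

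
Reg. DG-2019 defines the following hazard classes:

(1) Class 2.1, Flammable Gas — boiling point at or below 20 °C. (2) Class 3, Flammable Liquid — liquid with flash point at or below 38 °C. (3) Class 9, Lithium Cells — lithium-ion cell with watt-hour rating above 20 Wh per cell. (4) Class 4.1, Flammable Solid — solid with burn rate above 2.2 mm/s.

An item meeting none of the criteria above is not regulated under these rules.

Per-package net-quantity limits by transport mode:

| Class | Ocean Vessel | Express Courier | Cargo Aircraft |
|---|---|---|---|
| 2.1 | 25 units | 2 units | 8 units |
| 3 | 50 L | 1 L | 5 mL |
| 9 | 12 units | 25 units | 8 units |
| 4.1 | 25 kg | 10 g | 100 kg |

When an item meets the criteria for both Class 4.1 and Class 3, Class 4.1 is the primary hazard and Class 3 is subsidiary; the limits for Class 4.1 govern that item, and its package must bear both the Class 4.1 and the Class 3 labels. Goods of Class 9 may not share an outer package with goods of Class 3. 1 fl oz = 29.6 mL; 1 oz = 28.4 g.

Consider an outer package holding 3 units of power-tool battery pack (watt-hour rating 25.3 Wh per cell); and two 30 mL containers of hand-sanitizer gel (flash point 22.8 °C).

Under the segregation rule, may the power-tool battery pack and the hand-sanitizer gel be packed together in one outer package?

No

Watt-hour rating 25.3 Wh per cell meets the Class 9 criterion (Lithium Cells), so the power-tool battery pack is Class 9.
Hand-sanitizer gel: flash point 22.8 °C ≤ 38 °C → Class 3 (Flammable Liquid).
Class 9 and Class 3 may not share an outer package.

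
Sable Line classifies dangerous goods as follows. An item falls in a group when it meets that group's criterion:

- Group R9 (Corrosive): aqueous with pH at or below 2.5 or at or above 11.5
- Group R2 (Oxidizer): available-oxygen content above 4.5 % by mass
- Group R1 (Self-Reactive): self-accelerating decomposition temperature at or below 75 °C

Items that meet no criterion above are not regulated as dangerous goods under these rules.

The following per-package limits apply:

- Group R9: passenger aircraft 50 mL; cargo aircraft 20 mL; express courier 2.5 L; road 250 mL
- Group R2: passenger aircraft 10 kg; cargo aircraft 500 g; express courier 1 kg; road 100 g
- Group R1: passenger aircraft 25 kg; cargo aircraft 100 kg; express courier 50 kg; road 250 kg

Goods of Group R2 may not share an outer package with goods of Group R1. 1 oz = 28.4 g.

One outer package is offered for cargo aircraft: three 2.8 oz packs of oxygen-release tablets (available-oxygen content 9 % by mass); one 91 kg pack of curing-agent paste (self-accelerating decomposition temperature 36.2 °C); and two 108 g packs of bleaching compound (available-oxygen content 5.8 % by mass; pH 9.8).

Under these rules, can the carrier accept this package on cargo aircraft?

Available-oxygen content 9 % by mass meets the Group R2 criterion (Oxidizer), so the oxygen-release tablets are Group R2.
With self-accelerating decomposition temperature 36.2 °C (≤ 75 °C), the curing-agent paste falls in Group R1.
The bleaching compound has available-oxygen content 5.8 % by mass, which is > 4.5 % by mass, so it is Group R2 (Oxidizer).
Group R2 net quantity: (three 2.8 oz packs = 238.56 g) + (two 108 g packs = 216 g) = 454.56 g.
That is within the Group R2 cargo aircraft limit of 500 g.
Group R1 quantity: 91 kg.
91 kg ≤ 100 kg (cargo aircraft limit, Group R1) — within limit.
Group R2 and Group R1 may not share an outer package.

No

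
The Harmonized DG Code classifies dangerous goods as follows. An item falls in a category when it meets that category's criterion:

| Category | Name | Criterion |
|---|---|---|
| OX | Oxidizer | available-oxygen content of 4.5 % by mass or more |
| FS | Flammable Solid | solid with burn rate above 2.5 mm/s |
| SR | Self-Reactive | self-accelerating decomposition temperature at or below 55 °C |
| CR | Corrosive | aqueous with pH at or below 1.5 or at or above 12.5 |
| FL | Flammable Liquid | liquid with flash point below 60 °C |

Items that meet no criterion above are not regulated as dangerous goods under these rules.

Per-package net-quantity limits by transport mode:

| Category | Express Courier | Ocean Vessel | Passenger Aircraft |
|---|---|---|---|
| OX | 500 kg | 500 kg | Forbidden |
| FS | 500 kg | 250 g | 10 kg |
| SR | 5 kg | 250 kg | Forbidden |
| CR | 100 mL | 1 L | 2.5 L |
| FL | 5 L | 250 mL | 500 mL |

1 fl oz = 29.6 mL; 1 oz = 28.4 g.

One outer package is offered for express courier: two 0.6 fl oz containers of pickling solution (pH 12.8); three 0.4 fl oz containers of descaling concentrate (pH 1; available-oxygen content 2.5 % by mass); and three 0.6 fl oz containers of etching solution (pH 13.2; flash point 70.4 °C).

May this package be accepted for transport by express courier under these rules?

No

Pickling solution: pH 12.8 ≥ 12.5 → Category CR (Corrosive).
The descaling concentrate has pH 1, which is ≤ 1.5, so it is Category CR (Corrosive).
pH 13.2 meets the Category CR criterion (Corrosive), so the etching solution is Category CR.
Category CR net quantity: (two 0.6 fl oz containers = 35.52 mL) + (three 0.4 fl oz containers = 35.52 mL) + (three 0.6 fl oz containers = 53.28 mL) = 124.32 mL.
124.32 mL > 100 mL (express courier limit, Category CR) — over the limit.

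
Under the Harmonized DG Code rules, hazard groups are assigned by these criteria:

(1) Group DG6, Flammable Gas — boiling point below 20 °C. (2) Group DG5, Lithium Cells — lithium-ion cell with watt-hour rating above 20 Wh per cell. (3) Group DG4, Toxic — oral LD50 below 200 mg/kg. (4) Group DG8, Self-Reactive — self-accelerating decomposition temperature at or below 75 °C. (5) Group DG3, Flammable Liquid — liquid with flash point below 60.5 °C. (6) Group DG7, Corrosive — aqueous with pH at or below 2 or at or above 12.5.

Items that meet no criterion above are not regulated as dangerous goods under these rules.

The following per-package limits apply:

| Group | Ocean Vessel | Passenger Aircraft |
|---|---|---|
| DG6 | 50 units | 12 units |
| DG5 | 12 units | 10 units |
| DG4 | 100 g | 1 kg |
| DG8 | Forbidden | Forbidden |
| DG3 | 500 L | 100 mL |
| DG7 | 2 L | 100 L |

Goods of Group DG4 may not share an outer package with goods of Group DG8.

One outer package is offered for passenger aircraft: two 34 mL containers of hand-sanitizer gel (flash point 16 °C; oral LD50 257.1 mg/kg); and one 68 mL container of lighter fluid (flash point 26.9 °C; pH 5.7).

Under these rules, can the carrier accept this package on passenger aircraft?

No

With flash point 16 °C (< 60.5 °C), the hand-sanitizer gel falls in Group DG3.
Lighter fluid: flash point 26.9 °C < 60.5 °C → Group DG3 (Flammable Liquid).
Group DG3 net quantity: (two 34 mL containers = 68 mL) + 68 mL = 136 mL.
136 mL exceeds the passenger aircraft limit of 100 mL for Group DG3.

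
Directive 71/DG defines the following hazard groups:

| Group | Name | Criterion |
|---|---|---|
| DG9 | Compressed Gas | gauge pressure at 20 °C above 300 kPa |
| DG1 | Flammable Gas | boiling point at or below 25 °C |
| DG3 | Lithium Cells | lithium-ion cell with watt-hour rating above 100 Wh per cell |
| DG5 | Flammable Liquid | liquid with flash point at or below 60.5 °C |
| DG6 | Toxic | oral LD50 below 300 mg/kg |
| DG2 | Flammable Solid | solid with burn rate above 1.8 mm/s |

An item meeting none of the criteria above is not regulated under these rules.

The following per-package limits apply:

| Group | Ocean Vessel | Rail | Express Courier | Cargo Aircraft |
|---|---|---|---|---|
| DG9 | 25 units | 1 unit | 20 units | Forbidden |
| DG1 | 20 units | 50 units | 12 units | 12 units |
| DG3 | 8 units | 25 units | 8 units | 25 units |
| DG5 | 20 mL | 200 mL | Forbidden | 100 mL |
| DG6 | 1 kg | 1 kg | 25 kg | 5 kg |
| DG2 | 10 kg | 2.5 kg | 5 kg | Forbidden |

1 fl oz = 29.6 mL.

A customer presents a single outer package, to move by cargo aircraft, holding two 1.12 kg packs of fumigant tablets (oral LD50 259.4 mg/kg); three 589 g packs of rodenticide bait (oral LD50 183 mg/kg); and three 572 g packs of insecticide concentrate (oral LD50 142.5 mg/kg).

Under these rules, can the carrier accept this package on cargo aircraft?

No

Oral LD50 259.4 mg/kg meets the Group DG6 criterion (Toxic), so the fumigant tablets are Group DG6.
Oral LD50 183 mg/kg meets the Group DG6 criterion (Toxic), so the rodenticide bait is Group DG6.
Oral LD50 142.5 mg/kg meets the Group DG6 criterion (Toxic), so the insecticide concentrate is Group DG6.
Total Group DG6: (two 1.12 kg packs = 2.24 kg) + (three 589 g packs = 1.767 kg) + (three 572 g packs = 1.716 kg) = 5.723 kg.
5.723 kg > 5 kg (cargo aircraft limit, Group DG6) — over the limit.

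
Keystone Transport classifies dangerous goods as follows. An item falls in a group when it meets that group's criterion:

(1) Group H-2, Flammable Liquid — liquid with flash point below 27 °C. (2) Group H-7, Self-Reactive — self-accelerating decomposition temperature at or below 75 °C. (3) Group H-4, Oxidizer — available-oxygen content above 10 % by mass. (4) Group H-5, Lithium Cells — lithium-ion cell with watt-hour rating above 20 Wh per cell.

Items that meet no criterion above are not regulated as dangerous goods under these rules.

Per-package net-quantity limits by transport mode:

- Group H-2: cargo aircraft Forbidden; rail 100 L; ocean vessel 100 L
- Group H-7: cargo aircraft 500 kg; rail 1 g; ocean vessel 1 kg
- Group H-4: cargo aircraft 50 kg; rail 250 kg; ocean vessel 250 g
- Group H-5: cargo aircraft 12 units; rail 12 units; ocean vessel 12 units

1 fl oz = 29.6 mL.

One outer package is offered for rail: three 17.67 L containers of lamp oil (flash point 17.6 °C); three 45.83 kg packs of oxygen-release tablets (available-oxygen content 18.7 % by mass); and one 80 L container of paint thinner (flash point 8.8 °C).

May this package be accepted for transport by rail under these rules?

Flash point 17.6 °C meets the Group H-2 criterion (Flammable Liquid), so the lamp oil is Group H-2.
Oxygen-release tablets: available-oxygen content 18.7 % by mass > 10 % by mass → Group H-4 (Oxidizer).
Flash point 8.8 °C meets the Group H-2 criterion (Flammable Liquid), so the paint thinner is Group H-2.
Total Group H-2: (three 17.67 L containers = 53.01 L) + 80 L = 133.01 L.
That exceeds the Group H-2 rail limit of 100 L.
Group H-4 quantity: three 45.83 kg packs = 137.49 kg.
137.49 kg ≤ 250 kg (rail limit, Group H-4) — within limit.

No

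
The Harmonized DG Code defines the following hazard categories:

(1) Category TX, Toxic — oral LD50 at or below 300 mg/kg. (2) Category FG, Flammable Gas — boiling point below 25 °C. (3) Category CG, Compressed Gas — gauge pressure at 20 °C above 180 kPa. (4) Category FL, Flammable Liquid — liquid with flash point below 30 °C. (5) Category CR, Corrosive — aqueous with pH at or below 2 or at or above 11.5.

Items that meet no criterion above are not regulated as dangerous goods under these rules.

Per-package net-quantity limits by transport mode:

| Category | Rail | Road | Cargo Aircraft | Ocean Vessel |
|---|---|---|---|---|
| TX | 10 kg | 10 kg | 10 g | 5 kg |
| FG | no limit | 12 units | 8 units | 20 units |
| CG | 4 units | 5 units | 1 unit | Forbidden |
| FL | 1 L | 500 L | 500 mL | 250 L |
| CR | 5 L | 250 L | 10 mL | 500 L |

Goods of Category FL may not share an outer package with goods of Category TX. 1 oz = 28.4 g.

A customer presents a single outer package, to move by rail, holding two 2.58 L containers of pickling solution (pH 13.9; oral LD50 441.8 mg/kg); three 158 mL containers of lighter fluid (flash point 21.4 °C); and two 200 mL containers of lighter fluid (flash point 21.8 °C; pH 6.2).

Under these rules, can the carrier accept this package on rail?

Pickling solution: pH 13.9 ≥ 11.5 → Category CR (Corrosive).
With flash point 21.4 °C (< 30 °C), the lighter fluid falls in Category FL.
Flash point 21.8 °C meets the Category FL criterion (Flammable Liquid), so the lighter fluid is Category FL.
Category CR quantity: two 2.58 L containers = 5.16 L.
That exceeds the Category CR rail limit of 5 L.
Category FL net quantity: (three 158 mL containers = 474 mL) + (two 200 mL containers = 400 mL) = 874 mL.
874 mL is within the rail limit of 1 L for Category FL.
The segregation rule (Category FL with Category TX) does not apply to Category CR with Category FL.

No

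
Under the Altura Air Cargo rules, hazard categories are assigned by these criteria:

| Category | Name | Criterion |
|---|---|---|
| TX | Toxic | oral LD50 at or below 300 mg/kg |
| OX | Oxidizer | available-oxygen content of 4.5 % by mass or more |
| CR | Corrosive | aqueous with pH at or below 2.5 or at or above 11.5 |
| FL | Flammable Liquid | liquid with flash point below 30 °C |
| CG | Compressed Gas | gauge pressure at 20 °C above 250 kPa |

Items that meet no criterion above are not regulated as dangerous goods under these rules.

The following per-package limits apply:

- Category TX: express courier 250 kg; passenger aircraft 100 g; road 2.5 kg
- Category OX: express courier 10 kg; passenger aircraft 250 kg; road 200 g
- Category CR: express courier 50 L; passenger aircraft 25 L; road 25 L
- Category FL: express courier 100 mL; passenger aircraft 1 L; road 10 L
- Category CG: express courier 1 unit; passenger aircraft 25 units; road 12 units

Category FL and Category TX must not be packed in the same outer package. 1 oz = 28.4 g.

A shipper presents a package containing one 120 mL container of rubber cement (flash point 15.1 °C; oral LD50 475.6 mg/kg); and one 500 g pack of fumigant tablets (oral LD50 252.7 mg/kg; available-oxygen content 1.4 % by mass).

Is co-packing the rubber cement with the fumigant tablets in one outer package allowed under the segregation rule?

No

With flash point 15.1 °C (< 30 °C), the rubber cement falls in Category FL.
Oral LD50 252.7 mg/kg meets the Category TX criterion (Toxic), so the fumigant tablets are Category TX.
Category FL and Category TX may not share an outer package.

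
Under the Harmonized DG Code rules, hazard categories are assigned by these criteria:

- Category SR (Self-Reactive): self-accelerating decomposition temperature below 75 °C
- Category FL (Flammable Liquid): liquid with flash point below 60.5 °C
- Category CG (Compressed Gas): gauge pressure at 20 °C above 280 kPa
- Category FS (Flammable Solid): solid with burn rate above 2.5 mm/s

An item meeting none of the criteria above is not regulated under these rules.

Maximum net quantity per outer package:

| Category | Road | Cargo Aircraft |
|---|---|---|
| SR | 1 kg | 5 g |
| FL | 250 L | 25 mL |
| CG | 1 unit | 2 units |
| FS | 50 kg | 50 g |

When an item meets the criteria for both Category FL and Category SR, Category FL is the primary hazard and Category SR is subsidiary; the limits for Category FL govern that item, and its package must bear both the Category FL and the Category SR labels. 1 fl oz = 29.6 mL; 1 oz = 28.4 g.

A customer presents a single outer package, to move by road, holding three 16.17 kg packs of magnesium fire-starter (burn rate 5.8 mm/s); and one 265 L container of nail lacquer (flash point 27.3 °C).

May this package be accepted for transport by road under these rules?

No

With burn rate 5.8 mm/s (> 2.5 mm/s), the magnesium fire-starter falls in Category FS.
With flash point 27.3 °C (< 60.5 °C), the nail lacquer falls in Category FL.
Category FL quantity: 265 L.
265 L exceeds the road limit of 250 L for Category FL.
Category FS quantity: three 16.17 kg packs = 48.51 kg.
48.51 kg is within the road limit of 50 kg for Category FS.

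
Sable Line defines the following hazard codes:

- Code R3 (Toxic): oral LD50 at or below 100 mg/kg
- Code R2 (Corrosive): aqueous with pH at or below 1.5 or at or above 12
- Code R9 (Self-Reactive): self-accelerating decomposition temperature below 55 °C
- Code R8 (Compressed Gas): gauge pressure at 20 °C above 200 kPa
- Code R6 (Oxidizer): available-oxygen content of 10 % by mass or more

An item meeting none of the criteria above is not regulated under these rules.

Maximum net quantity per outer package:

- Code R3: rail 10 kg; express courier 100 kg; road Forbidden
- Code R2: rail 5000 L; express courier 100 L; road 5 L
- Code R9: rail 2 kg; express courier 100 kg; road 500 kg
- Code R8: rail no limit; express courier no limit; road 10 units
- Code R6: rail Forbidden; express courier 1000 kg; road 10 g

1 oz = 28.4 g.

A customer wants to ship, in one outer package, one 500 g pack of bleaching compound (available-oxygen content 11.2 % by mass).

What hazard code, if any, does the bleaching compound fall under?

Bleaching compound: available-oxygen content 11.2 % by mass ≥ 10 % by mass → Code R6 (Oxidizer).

Code R6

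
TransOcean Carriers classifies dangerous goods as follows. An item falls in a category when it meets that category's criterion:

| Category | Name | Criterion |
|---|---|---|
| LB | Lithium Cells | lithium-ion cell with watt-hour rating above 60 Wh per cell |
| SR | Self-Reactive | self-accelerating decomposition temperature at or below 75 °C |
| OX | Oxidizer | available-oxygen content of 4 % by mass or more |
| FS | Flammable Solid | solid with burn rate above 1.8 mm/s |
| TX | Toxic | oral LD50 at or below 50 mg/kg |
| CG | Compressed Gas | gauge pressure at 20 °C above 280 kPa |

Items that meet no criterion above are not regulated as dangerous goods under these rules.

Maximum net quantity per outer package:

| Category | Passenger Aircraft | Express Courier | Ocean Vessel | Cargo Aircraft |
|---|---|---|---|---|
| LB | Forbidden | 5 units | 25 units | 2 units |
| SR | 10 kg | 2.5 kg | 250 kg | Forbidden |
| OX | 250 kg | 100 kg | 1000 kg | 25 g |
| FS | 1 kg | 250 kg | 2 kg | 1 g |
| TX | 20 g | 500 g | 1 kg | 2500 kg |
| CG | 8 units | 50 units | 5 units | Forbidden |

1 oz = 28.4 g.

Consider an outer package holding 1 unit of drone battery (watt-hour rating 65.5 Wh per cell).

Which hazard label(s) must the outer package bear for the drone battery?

Watt-hour rating 65.5 Wh per cell meets the Category LB criterion (Lithium Cells), so the drone battery is Category LB.
Only the Category LB label is required.

Category LB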